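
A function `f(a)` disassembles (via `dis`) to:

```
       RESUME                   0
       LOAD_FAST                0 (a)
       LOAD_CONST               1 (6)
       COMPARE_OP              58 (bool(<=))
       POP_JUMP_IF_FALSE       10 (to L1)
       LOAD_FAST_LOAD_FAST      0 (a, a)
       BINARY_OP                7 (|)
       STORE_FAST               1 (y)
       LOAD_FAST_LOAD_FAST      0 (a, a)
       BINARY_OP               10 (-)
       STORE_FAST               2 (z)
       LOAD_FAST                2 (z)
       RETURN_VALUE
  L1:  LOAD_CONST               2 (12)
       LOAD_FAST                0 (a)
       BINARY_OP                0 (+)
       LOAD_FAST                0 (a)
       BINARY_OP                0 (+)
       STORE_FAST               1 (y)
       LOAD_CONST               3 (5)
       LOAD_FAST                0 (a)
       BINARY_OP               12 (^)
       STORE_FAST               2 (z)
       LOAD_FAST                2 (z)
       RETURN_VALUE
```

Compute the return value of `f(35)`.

38

LOAD_FAST a → push 35. Stack: [35]
LOAD_CONST → push 6. Stack: [35, 6]
COMPARE_OP bool(<=) → 35 vs 6 = False. Stack: [False]
POP_JUMP_IF_FALSE → pop False; jump. Stack: []
LOAD_CONST → push 12. Stack: [12]
LOAD_FAST a → push 35. Stack: [12, 35]
BINARY_OP + → 12 + 35 = 47. Stack: [47]
LOAD_FAST a → push 35. Stack: [47, 35]
BINARY_OP + → 47 + 35 = 82. Stack: [82]
STORE_FAST y → y=82. Stack: []
LOAD_CONST → push 5. Stack: [5]
LOAD_FAST a → push 35. Stack: [5, 35]
BINARY_OP ^ → 5 ^ 35 = 38. Stack: [38]
STORE_FAST z → z=38. Stack: []
LOAD_FAST z → push 38. Stack: [38]
RETURN_VALUE → return 38.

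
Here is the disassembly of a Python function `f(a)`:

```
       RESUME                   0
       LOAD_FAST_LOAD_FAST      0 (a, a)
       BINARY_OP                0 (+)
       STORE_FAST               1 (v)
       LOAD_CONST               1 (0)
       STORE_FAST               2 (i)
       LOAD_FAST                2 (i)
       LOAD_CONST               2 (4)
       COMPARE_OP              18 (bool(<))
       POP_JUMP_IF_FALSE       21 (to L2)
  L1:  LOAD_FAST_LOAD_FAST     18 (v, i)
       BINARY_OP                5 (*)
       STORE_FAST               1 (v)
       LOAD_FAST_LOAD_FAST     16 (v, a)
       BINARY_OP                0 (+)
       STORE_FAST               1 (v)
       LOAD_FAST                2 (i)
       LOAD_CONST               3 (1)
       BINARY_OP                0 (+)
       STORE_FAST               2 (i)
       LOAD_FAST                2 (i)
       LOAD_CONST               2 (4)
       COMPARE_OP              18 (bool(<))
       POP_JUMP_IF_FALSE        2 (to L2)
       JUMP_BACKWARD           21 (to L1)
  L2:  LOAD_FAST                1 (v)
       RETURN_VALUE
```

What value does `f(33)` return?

528

LOAD_FAST_LOAD_FAST a,a → push 33,33
BINARY_OP + → 33 + 33 = 66
STORE_FAST v → v=66
LOAD_CONST → push 0
STORE_FAST i → i=0
LOAD_FAST i → push 0
LOAD_CONST → push 4
COMPARE_OP bool(<) → 0 vs 4 = True
POP_JUMP_IF_FALSE → pop True; no jump
LOAD_FAST_LOAD_FAST v,i → push 66,0
BINARY_OP * → 66 * 0 = 0
STORE_FAST v → v=0
LOAD_FAST_LOAD_FAST v,a → push 0,33
BINARY_OP + → 0 + 33 = 33
STORE_FAST v → v=33
LOAD_FAST i → push 0
LOAD_CONST → push 1
BINARY_OP + → 0 + 1 = 1
STORE_FAST i → i=1
LOAD_FAST i → push 1
LOAD_CONST → push 4
COMPARE_OP bool(<) → 1 vs 4 = True
POP_JUMP_IF_FALSE → pop True; no jump
LOAD_FAST_LOAD_FAST v,i → push 33,1
BINARY_OP * → 33 * 1 = 33
STORE_FAST v → v=33
LOAD_FAST_LOAD_FAST v,a → push 33,33
BINARY_OP + → 33 + 33 = 66
STORE_FAST v → v=66
LOAD_FAST i → push 1
LOAD_CONST → push 1
BINARY_OP + → 1 + 1 = 2
STORE_FAST i → i=2
LOAD_FAST i → push 2
LOAD_CONST → push 4
COMPARE_OP bool(<) → 2 vs 4 = True
POP_JUMP_IF_FALSE → pop True; no jump
LOAD_FAST_LOAD_FAST v,i → push 66,2
BINARY_OP * → 66 * 2 = 132
STORE_FAST v → v=132
LOAD_FAST_LOAD_FAST v,a → push 132,33
BINARY_OP + → 132 + 33 = 165
STORE_FAST v → v=165
LOAD_FAST i → push 2
LOAD_CONST → push 1
BINARY_OP + → 2 + 1 = 3
STORE_FAST i → i=3
LOAD_FAST i → push 3
LOAD_CONST → push 4
COMPARE_OP bool(<) → 3 vs 4 = True
POP_JUMP_IF_FALSE → pop True; no jump
LOAD_FAST_LOAD_FAST v,i → push 165,3
BINARY_OP * → 165 * 3 = 495
STORE_FAST v → v=495
LOAD_FAST_LOAD_FAST v,a → push 495,33
BINARY_OP + → 495 + 33 = 528
STORE_FAST v → v=528
LOAD_FAST i → push 3
LOAD_CONST → push 1
BINARY_OP + → 3 + 1 = 4
STORE_FAST i → i=4
LOAD_FAST i → push 4
LOAD_CONST → push 4
COMPARE_OP bool(<) → 4 vs 4 = False
POP_JUMP_IF_FALSE → pop False; jump
LOAD_FAST v → push 528
RETURN_VALUE → return 528.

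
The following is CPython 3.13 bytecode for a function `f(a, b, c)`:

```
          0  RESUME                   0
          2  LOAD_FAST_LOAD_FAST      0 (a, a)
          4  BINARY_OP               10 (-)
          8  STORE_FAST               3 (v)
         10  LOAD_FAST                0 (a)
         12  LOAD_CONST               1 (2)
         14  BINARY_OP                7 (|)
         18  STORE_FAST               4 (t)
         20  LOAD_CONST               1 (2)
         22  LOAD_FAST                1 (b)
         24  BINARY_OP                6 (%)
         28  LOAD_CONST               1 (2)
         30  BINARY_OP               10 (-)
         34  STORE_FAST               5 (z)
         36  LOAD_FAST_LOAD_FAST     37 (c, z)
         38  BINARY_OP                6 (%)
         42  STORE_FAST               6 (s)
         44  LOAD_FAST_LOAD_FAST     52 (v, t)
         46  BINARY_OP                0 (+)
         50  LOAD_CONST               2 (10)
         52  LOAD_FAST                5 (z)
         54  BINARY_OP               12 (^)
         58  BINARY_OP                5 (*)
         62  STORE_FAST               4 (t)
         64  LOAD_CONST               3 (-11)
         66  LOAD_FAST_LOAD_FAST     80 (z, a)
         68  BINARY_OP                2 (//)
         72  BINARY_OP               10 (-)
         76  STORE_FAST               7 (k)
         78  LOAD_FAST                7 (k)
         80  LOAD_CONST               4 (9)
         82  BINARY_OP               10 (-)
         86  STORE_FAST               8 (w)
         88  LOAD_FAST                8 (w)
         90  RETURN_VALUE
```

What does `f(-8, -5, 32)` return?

-20

LOAD_FAST_LOAD_FAST a,a → push -8,-8. Stack: [-8, -8]
BINARY_OP - → -8 - -8 = 0. Stack: [0]
STORE_FAST v → v=0. Stack: []
LOAD_FAST a → push -8. Stack: [-8]
LOAD_CONST → push 2. Stack: [-8, 2]
BINARY_OP | → -8 | 2 = -6. Stack: [-6]
STORE_FAST t → t=-6. Stack: []
LOAD_CONST → push 2. Stack: [2]
LOAD_FAST b → push -5. Stack: [2, -5]
BINARY_OP % → 2 % -5 = -3. Stack: [-3]
LOAD_CONST → push 2. Stack: [-3, 2]
BINARY_OP - → -3 - 2 = -5. Stack: [-5]
STORE_FAST z → z=-5. Stack: []
LOAD_FAST_LOAD_FAST c,z → push 32,-5. Stack: [32, -5]
BINARY_OP % → 32 % -5 = -3. Stack: [-3]
STORE_FAST s → s=-3. Stack: []
LOAD_FAST_LOAD_FAST v,t → push 0,-6. Stack: [0, -6]
BINARY_OP + → 0 + -6 = -6. Stack: [-6]
LOAD_CONST → push 10. Stack: [-6, 10]
LOAD_FAST z → push -5. Stack: [-6, 10, -5]
BINARY_OP ^ → 10 ^ -5 = -15. Stack: [-6, -15]
BINARY_OP * → -6 * -15 = 90. Stack: [90]
STORE_FAST t → t=90. Stack: []
LOAD_CONST → push -11. Stack: [-11]
LOAD_FAST_LOAD_FAST z,a → push -5,-8. Stack: [-11, -5, -8]
BINARY_OP // → -5 // -8 = 0. Stack: [-11, 0]
BINARY_OP - → -11 - 0 = -11. Stack: [-11]
STORE_FAST k → k=-11. Stack: []
LOAD_FAST k → push -11. Stack: [-11]
LOAD_CONST → push 9. Stack: [-11, 9]
BINARY_OP - → -11 - 9 = -20. Stack: [-20]
STORE_FAST w → w=-20. Stack: []
LOAD_FAST w → push -20. Stack: [-20]
RETURN_VALUE → return -20.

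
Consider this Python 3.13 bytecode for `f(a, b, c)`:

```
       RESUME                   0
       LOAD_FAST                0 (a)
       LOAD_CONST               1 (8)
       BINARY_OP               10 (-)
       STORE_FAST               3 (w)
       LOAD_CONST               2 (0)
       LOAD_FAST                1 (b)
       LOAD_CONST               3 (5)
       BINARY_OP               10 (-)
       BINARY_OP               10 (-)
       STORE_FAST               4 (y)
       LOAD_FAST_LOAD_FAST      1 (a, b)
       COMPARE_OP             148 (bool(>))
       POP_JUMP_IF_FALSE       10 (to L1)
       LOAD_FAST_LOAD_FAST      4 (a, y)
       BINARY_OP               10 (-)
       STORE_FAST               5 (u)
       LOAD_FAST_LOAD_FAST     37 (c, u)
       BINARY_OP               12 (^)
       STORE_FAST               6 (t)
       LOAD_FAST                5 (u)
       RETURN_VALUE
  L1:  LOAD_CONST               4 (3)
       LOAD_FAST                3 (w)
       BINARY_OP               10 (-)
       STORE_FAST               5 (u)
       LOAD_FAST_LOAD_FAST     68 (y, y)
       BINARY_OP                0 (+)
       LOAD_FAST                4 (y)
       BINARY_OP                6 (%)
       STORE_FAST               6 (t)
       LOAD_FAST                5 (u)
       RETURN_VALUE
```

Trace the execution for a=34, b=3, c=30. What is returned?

LOAD_FAST a → push 34. Stack: [34]
LOAD_CONST → push 8. Stack: [34, 8]
BINARY_OP - → 34 - 8 = 26. Stack: [26]
STORE_FAST w → w=26. Stack: []
LOAD_CONST → push 0. Stack: [0]
LOAD_FAST b → push 3. Stack: [0, 3]
LOAD_CONST → push 5. Stack: [0, 3, 5]
BINARY_OP - → 3 - 5 = -2. Stack: [0, -2]
BINARY_OP - → 0 - -2 = 2. Stack: [2]
STORE_FAST y → y=2. Stack: []
LOAD_FAST_LOAD_FAST a,b → push 34,3. Stack: [34, 3]
COMPARE_OP bool(>) → 34 vs 3 = True. Stack: [True]
POP_JUMP_IF_FALSE → pop True; no jump. Stack: []
LOAD_FAST_LOAD_FAST a,y → push 34,2. Stack: [34, 2]
BINARY_OP - → 34 - 2 = 32. Stack: [32]
STORE_FAST u → u=32. Stack: []
LOAD_FAST_LOAD_FAST c,u → push 30,32. Stack: [30, 32]
BINARY_OP ^ → 30 ^ 32 = 62. Stack: [62]
STORE_FAST t → t=62. Stack: []
LOAD_FAST u → push 32. Stack: [32]
RETURN_VALUE → return 32.

32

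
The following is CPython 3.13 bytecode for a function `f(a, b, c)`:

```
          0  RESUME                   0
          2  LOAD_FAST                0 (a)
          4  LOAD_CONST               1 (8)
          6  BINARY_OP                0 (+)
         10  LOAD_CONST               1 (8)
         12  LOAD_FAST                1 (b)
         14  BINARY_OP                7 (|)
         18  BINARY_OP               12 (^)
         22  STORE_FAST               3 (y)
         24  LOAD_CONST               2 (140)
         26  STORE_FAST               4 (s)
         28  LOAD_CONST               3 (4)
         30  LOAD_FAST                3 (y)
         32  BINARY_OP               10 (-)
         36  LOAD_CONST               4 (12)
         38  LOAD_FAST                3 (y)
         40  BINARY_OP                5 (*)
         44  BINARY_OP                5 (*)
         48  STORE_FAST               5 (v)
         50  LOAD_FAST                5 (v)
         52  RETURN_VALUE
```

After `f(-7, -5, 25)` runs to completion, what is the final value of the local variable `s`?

LOAD_FAST a → push -7. Stack: [-7]
LOAD_CONST → push 8. Stack: [-7, 8]
BINARY_OP + → -7 + 8 = 1. Stack: [1]
LOAD_CONST → push 8. Stack: [1, 8]
LOAD_FAST b → push -5. Stack: [1, 8, -5]
BINARY_OP | → 8 | -5 = -5. Stack: [1, -5]
BINARY_OP ^ → 1 ^ -5 = -6. Stack: [-6]
STORE_FAST y → y=-6. Stack: []
LOAD_CONST → push 140. Stack: [140]
STORE_FAST s → s=140. Stack: []
LOAD_CONST → push 4. Stack: [4]
LOAD_FAST y → push -6. Stack: [4, -6]
BINARY_OP - → 4 - -6 = 10. Stack: [10]
LOAD_CONST → push 12. Stack: [10, 12]
LOAD_FAST y → push -6. Stack: [10, 12, -6]
BINARY_OP * → 12 * -6 = -72. Stack: [10, -72]
BINARY_OP * → 10 * -72 = -720. Stack: [-720]
STORE_FAST v → v=-720. Stack: []
LOAD_FAST v → push -720. Stack: [-720]
RETURN_VALUE → return -720.

140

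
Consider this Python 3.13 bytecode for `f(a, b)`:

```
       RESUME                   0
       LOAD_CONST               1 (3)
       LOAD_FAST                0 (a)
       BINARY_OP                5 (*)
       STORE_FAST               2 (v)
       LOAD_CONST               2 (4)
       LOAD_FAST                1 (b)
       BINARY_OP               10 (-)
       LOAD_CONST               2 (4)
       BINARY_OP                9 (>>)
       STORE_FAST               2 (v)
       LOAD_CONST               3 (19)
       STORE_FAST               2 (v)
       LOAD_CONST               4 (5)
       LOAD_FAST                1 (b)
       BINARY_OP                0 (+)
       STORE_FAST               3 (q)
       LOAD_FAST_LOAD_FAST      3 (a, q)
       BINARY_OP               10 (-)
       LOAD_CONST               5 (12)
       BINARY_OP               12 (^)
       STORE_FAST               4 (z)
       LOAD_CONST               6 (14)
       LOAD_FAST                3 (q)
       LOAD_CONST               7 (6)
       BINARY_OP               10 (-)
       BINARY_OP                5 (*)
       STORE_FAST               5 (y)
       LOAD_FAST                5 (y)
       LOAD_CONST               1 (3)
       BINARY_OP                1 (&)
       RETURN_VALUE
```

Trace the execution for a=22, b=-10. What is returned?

2

LOAD_CONST → push 3. Stack: [3]
LOAD_FAST a → push 22. Stack: [3, 22]
BINARY_OP * → 3 * 22 = 66. Stack: [66]
STORE_FAST v → v=66. Stack: []
LOAD_CONST → push 4. Stack: [4]
LOAD_FAST b → push -10. Stack: [4, -10]
BINARY_OP - → 4 - -10 = 14. Stack: [14]
LOAD_CONST → push 4. Stack: [14, 4]
BINARY_OP >> → 14 >> 4 = 0. Stack: [0]
STORE_FAST v → v=0. Stack: []
LOAD_CONST → push 19. Stack: [19]
STORE_FAST v → v=19. Stack: []
LOAD_CONST → push 5. Stack: [5]
LOAD_FAST b → push -10. Stack: [5, -10]
BINARY_OP + → 5 + -10 = -5. Stack: [-5]
STORE_FAST q → q=-5. Stack: []
LOAD_FAST_LOAD_FAST a,q → push 22,-5. Stack: [22, -5]
BINARY_OP - → 22 - -5 = 27. Stack: [27]
LOAD_CONST → push 12. Stack: [27, 12]
BINARY_OP ^ → 27 ^ 12 = 23. Stack: [23]
STORE_FAST z → z=23. Stack: []
LOAD_CONST → push 14. Stack: [14]
LOAD_FAST q → push -5. Stack: [14, -5]
LOAD_CONST → push 6. Stack: [14, -5, 6]
BINARY_OP - → -5 - 6 = -11. Stack: [14, -11]
BINARY_OP * → 14 * -11 = -154. Stack: [-154]
STORE_FAST y → y=-154. Stack: []
LOAD_FAST y → push -154. Stack: [-154]
LOAD_CONST → push 3. Stack: [-154, 3]
BINARY_OP & → -154 & 3 = 2. Stack: [2]
RETURN_VALUE → return 2.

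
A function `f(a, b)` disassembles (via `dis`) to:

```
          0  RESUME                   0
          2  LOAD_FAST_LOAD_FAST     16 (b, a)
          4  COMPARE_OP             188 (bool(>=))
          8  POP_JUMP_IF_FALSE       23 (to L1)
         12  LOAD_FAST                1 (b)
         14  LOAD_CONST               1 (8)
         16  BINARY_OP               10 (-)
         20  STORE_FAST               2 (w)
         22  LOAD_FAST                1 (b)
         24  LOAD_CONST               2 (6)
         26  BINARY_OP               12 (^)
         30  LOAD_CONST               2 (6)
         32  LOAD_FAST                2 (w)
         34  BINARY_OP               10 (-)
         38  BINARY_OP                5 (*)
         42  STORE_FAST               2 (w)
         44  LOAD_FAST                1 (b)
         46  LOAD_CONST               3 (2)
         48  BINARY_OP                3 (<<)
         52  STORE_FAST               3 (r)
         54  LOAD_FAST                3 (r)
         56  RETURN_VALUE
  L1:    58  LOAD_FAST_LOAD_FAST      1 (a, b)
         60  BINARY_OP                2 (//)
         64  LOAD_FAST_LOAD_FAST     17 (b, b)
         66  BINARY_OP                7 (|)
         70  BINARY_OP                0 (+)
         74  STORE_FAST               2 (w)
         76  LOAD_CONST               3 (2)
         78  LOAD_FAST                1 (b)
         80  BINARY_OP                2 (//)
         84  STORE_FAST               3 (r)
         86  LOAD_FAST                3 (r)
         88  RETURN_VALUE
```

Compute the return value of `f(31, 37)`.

148

LOAD_FAST_LOAD_FAST b,a → push 37,31. Stack: [37, 31]
COMPARE_OP bool(>=) → 37 vs 31 = True. Stack: [True]
POP_JUMP_IF_FALSE → pop True; no jump. Stack: []
LOAD_FAST b → push 37. Stack: [37]
LOAD_CONST → push 8. Stack: [37, 8]
BINARY_OP - → 37 - 8 = 29. Stack: [29]
STORE_FAST w → w=29. Stack: []
LOAD_FAST b → push 37. Stack: [37]
LOAD_CONST → push 6. Stack: [37, 6]
BINARY_OP ^ → 37 ^ 6 = 35. Stack: [35]
LOAD_CONST → push 6. Stack: [35, 6]
LOAD_FAST w → push 29. Stack: [35, 6, 29]
BINARY_OP - → 6 - 29 = -23. Stack: [35, -23]
BINARY_OP * → 35 * -23 = -805. Stack: [-805]
STORE_FAST w → w=-805. Stack: []
LOAD_FAST b → push 37. Stack: [37]
LOAD_CONST → push 2. Stack: [37, 2]
BINARY_OP << → 37 << 2 = 148. Stack: [148]
STORE_FAST r → r=148. Stack: []
LOAD_FAST r → push 148. Stack: [148]
RETURN_VALUE → return 148.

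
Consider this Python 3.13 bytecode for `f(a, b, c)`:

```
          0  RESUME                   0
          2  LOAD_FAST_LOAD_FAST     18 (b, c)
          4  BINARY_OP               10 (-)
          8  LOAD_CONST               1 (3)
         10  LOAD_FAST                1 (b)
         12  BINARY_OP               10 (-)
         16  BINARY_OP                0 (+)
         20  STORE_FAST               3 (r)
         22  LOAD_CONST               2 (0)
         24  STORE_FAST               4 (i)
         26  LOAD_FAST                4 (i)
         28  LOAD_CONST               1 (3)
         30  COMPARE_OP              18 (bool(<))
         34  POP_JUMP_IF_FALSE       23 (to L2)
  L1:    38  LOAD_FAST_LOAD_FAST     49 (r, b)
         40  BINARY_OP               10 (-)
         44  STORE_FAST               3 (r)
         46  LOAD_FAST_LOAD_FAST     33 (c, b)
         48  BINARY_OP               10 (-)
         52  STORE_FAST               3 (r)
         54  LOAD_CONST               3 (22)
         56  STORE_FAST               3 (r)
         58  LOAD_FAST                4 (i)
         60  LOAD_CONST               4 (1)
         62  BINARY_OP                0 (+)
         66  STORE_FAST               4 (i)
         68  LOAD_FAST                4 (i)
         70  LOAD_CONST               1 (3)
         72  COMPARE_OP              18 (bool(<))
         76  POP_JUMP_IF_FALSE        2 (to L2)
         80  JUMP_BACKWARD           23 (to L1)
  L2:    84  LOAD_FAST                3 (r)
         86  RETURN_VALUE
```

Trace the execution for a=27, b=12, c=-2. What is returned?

22

LOAD_FAST_LOAD_FAST b,c → push 12,-2. Stack: [12, -2]
BINARY_OP - → 12 - -2 = 14. Stack: [14]
LOAD_CONST → push 3. Stack: [14, 3]
LOAD_FAST b → push 12. Stack: [14, 3, 12]
BINARY_OP - → 3 - 12 = -9. Stack: [14, -9]
BINARY_OP + → 14 + -9 = 5. Stack: [5]
STORE_FAST r → r=5. Stack: []
LOAD_CONST → push 0. Stack: [0]
STORE_FAST i → i=0. Stack: []
LOAD_FAST i → push 0. Stack: [0]
LOAD_CONST → push 3. Stack: [0, 3]
COMPARE_OP bool(<) → 0 vs 3 = True. Stack: [True]
POP_JUMP_IF_FALSE → pop True; no jump. Stack: []
LOAD_FAST_LOAD_FAST r,b → push 5,12. Stack: [5, 12]
BINARY_OP - → 5 - 12 = -7. Stack: [-7]
STORE_FAST r → r=-7. Stack: []
LOAD_FAST_LOAD_FAST c,b → push -2,12. Stack: [-2, 12]
BINARY_OP - → -2 - 12 = -14. Stack: [-14]
STORE_FAST r → r=-14. Stack: []
LOAD_CONST → push 22. Stack: [22]
STORE_FAST r → r=22. Stack: []
LOAD_FAST i → push 0. Stack: [0]
LOAD_CONST → push 1. Stack: [0, 1]
BINARY_OP + → 0 + 1 = 1. Stack: [1]
STORE_FAST i → i=1. Stack: []
LOAD_FAST i → push 1. Stack: [1]
LOAD_CONST → push 3. Stack: [1, 3]
COMPARE_OP bool(<) → 1 vs 3 = True. Stack: [True]
POP_JUMP_IF_FALSE → pop True; no jump. Stack: []
LOAD_FAST_LOAD_FAST r,b → push 22,12. Stack: [22, 12]
BINARY_OP - → 22 - 12 = 10. Stack: [10]
STORE_FAST r → r=10. Stack: []
LOAD_FAST_LOAD_FAST c,b → push -2,12. Stack: [-2, 12]
BINARY_OP - → -2 - 12 = -14. Stack: [-14]
STORE_FAST r → r=-14. Stack: []
LOAD_CONST → push 22. Stack: [22]
STORE_FAST r → r=22. Stack: []
LOAD_FAST i → push 1. Stack: [1]
LOAD_CONST → push 1. Stack: [1, 1]
BINARY_OP + → 1 + 1 = 2. Stack: [2]
STORE_FAST i → i=2. Stack: []
LOAD_FAST i → push 2. Stack: [2]
LOAD_CONST → push 3. Stack: [2, 3]
COMPARE_OP bool(<) → 2 vs 3 = True. Stack: [True]
POP_JUMP_IF_FALSE → pop True; no jump. Stack: []
LOAD_FAST_LOAD_FAST r,b → push 22,12. Stack: [22, 12]
BINARY_OP - → 22 - 12 = 10. Stack: [10]
STORE_FAST r → r=10. Stack: []
LOAD_FAST_LOAD_FAST c,b → push -2,12. Stack: [-2, 12]
BINARY_OP - → -2 - 12 = -14. Stack: [-14]
STORE_FAST r → r=-14. Stack: []
LOAD_CONST → push 22. Stack: [22]
STORE_FAST r → r=22. Stack: []
LOAD_FAST i → push 2. Stack: [2]
LOAD_CONST → push 1. Stack: [2, 1]
BINARY_OP + → 2 + 1 = 3. Stack: [3]
STORE_FAST i → i=3. Stack: []
LOAD_FAST i → push 3. Stack: [3]
LOAD_CONST → push 3. Stack: [3, 3]
COMPARE_OP bool(<) → 3 vs 3 = False. Stack: [False]
POP_JUMP_IF_FALSE → pop False; jump. Stack: []
LOAD_FAST r → push 22. Stack: [22]
RETURN_VALUE → return 22.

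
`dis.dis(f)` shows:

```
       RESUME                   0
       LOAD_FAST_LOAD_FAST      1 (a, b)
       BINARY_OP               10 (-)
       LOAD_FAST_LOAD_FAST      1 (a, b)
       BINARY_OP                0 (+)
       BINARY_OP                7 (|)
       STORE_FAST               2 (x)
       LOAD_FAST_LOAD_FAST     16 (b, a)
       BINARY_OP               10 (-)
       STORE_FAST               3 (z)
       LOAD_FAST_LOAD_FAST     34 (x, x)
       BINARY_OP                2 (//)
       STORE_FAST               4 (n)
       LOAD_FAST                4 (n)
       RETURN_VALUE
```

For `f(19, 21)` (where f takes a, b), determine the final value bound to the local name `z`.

2

LOAD_FAST_LOAD_FAST a,b → push 19,21. Stack: [19, 21]
BINARY_OP - → 19 - 21 = -2. Stack: [-2]
LOAD_FAST_LOAD_FAST a,b → push 19,21. Stack: [-2, 19, 21]
BINARY_OP + → 19 + 21 = 40. Stack: [-2, 40]
BINARY_OP | → -2 | 40 = -2. Stack: [-2]
STORE_FAST x → x=-2. Stack: []
LOAD_FAST_LOAD_FAST b,a → push 21,19. Stack: [21, 19]
BINARY_OP - → 21 - 19 = 2. Stack: [2]
STORE_FAST z → z=2. Stack: []
LOAD_FAST_LOAD_FAST x,x → push -2,-2. Stack: [-2, -2]
BINARY_OP // → -2 // -2 = 1. Stack: [1]
STORE_FAST n → n=1. Stack: []
LOAD_FAST n → push 1. Stack: [1]
RETURN_VALUE → return 1.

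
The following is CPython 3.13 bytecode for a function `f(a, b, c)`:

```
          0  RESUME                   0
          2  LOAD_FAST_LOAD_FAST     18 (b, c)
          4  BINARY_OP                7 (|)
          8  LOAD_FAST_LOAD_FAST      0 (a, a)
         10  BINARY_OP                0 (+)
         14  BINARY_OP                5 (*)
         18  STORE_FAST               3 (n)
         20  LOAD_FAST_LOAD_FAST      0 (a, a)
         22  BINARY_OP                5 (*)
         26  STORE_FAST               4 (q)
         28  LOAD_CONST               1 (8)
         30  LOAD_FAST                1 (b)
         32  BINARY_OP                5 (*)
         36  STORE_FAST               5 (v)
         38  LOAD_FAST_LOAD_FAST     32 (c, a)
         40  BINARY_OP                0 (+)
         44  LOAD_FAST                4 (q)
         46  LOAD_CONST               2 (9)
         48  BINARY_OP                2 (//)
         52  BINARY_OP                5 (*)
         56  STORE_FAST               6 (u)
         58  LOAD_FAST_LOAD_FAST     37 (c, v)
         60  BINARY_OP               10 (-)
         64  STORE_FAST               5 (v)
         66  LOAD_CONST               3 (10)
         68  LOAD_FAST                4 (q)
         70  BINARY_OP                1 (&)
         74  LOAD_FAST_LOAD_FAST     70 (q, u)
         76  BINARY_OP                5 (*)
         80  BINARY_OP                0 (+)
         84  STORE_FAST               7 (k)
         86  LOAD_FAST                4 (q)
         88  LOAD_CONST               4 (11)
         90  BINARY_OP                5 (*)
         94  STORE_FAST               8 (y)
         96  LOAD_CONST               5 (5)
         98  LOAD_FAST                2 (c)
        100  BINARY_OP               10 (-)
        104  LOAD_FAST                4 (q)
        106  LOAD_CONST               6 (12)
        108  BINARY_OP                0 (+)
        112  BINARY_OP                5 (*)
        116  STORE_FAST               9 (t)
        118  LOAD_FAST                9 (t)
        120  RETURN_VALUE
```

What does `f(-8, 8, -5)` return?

760

LOAD_FAST_LOAD_FAST b,c → push 8,-5. Stack: [8, -5]
BINARY_OP | → 8 | -5 = -5. Stack: [-5]
LOAD_FAST_LOAD_FAST a,a → push -8,-8. Stack: [-5, -8, -8]
BINARY_OP + → -8 + -8 = -16. Stack: [-5, -16]
BINARY_OP * → -5 * -16 = 80. Stack: [80]
STORE_FAST n → n=80. Stack: []
LOAD_FAST_LOAD_FAST a,a → push -8,-8. Stack: [-8, -8]
BINARY_OP * → -8 * -8 = 64. Stack: [64]
STORE_FAST q → q=64. Stack: []
LOAD_CONST → push 8. Stack: [8]
LOAD_FAST b → push 8. Stack: [8, 8]
BINARY_OP * → 8 * 8 = 64. Stack: [64]
STORE_FAST v → v=64. Stack: []
LOAD_FAST_LOAD_FAST c,a → push -5,-8. Stack: [-5, -8]
BINARY_OP + → -5 + -8 = -13. Stack: [-13]
LOAD_FAST q → push 64. Stack: [-13, 64]
LOAD_CONST → push 9. Stack: [-13, 64, 9]
BINARY_OP // → 64 // 9 = 7. Stack: [-13, 7]
BINARY_OP * → -13 * 7 = -91. Stack: [-91]
STORE_FAST u → u=-91. Stack: []
LOAD_FAST_LOAD_FAST c,v → push -5,64. Stack: [-5, 64]
BINARY_OP - → -5 - 64 = -69. Stack: [-69]
STORE_FAST v → v=-69. Stack: []
LOAD_CONST → push 10. Stack: [10]
LOAD_FAST q → push 64. Stack: [10, 64]
BINARY_OP & → 10 & 64 = 0. Stack: [0]
LOAD_FAST_LOAD_FAST q,u → push 64,-91. Stack: [0, 64, -91]
BINARY_OP * → 64 * -91 = -5824. Stack: [0, -5824]
BINARY_OP + → 0 + -5824 = -5824. Stack: [-5824]
STORE_FAST k → k=-5824. Stack: []
LOAD_FAST q → push 64. Stack: [64]
LOAD_CONST → push 11. Stack: [64, 11]
BINARY_OP * → 64 * 11 = 704. Stack: [704]
STORE_FAST y → y=704. Stack: []
LOAD_CONST → push 5. Stack: [5]
LOAD_FAST c → push -5. Stack: [5, -5]
BINARY_OP - → 5 - -5 = 10. Stack: [10]
LOAD_FAST q → push 64. Stack: [10, 64]
LOAD_CONST → push 12. Stack: [10, 64, 12]
BINARY_OP + → 64 + 12 = 76. Stack: [10, 76]
BINARY_OP * → 10 * 76 = 760. Stack: [760]
STORE_FAST t → t=760. Stack: []
LOAD_FAST t → push 760. Stack: [760]
RETURN_VALUE → return 760.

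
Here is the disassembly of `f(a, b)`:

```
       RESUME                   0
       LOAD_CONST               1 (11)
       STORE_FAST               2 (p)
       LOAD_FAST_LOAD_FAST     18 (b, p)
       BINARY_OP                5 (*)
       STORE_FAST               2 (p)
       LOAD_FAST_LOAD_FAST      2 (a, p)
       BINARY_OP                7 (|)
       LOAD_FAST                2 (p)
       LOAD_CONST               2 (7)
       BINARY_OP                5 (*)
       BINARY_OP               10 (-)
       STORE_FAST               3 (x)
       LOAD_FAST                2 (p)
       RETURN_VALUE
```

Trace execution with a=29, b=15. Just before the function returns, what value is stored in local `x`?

-966

LOAD_CONST → push 11. Stack: [11]
STORE_FAST p → p=11. Stack: []
LOAD_FAST_LOAD_FAST b,p → push 15,11. Stack: [15, 11]
BINARY_OP * → 15 * 11 = 165. Stack: [165]
STORE_FAST p → p=165. Stack: []
LOAD_FAST_LOAD_FAST a,p → push 29,165. Stack: [29, 165]
BINARY_OP | → 29 | 165 = 189. Stack: [189]
LOAD_FAST p → push 165. Stack: [189, 165]
LOAD_CONST → push 7. Stack: [189, 165, 7]
BINARY_OP * → 165 * 7 = 1155. Stack: [189, 1155]
BINARY_OP - → 189 - 1155 = -966. Stack: [-966]
STORE_FAST x → x=-966. Stack: []
LOAD_FAST p → push 165. Stack: [165]
RETURN_VALUE → return 165.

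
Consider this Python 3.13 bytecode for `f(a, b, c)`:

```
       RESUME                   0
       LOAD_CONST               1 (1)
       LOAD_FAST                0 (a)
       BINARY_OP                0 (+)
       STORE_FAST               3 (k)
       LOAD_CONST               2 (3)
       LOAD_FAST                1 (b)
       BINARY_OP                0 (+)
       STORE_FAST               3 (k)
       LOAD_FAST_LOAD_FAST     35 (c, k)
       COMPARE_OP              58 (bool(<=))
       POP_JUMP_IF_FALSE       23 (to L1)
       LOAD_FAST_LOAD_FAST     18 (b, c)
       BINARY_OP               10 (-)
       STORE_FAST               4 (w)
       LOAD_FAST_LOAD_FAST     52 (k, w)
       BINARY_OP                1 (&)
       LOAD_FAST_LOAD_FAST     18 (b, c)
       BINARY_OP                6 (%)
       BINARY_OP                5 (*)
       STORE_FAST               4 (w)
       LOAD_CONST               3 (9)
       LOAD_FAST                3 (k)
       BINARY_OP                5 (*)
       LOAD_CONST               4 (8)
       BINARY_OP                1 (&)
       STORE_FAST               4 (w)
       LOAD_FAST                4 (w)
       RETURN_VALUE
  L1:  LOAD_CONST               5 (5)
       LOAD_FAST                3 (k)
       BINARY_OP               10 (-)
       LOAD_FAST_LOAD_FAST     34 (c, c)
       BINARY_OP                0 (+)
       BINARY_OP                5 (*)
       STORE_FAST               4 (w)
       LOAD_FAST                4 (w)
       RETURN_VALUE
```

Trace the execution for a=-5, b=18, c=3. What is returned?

LOAD_CONST → push 1. Stack: [1]
LOAD_FAST a → push -5. Stack: [1, -5]
BINARY_OP + → 1 + -5 = -4. Stack: [-4]
STORE_FAST k → k=-4. Stack: []
LOAD_CONST → push 3. Stack: [3]
LOAD_FAST b → push 18. Stack: [3, 18]
BINARY_OP + → 3 + 18 = 21. Stack: [21]
STORE_FAST k → k=21. Stack: []
LOAD_FAST_LOAD_FAST c,k → push 3,21. Stack: [3, 21]
COMPARE_OP bool(<=) → 3 vs 21 = True. Stack: [True]
POP_JUMP_IF_FALSE → pop True; no jump. Stack: []
LOAD_FAST_LOAD_FAST b,c → push 18,3. Stack: [18, 3]
BINARY_OP - → 18 - 3 = 15. Stack: [15]
STORE_FAST w → w=15. Stack: []
LOAD_FAST_LOAD_FAST k,w → push 21,15. Stack: [21, 15]
BINARY_OP & → 21 & 15 = 5. Stack: [5]
LOAD_FAST_LOAD_FAST b,c → push 18,3. Stack: [5, 18, 3]
BINARY_OP % → 18 % 3 = 0. Stack: [5, 0]
BINARY_OP * → 5 * 0 = 0. Stack: [0]
STORE_FAST w → w=0. Stack: []
LOAD_CONST → push 9. Stack: [9]
LOAD_FAST k → push 21. Stack: [9, 21]
BINARY_OP * → 9 * 21 = 189. Stack: [189]
LOAD_CONST → push 8. Stack: [189, 8]
BINARY_OP & → 189 & 8 = 8. Stack: [8]
STORE_FAST w → w=8. Stack: []
LOAD_FAST w → push 8. Stack: [8]
RETURN_VALUE → return 8.

8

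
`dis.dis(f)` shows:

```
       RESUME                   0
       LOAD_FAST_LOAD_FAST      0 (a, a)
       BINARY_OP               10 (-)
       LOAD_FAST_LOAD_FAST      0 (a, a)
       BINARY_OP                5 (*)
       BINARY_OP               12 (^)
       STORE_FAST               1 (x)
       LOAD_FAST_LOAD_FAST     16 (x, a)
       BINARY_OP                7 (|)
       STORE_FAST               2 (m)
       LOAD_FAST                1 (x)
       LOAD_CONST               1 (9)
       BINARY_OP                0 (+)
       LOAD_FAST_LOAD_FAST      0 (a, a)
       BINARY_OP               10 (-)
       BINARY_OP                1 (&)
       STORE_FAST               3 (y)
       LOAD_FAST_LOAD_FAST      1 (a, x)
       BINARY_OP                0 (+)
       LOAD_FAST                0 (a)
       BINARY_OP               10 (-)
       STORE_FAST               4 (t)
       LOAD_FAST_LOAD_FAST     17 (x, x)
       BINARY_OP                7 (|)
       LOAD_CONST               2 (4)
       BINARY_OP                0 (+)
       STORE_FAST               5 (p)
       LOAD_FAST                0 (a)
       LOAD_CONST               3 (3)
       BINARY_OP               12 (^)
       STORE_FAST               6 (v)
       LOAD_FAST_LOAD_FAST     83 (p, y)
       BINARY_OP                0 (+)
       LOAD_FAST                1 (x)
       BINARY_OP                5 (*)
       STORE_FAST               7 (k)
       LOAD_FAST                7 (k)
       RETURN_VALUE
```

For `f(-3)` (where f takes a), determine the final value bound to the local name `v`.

LOAD_FAST_LOAD_FAST a,a → push -3,-3. Stack: [-3, -3]
BINARY_OP - → -3 - -3 = 0. Stack: [0]
LOAD_FAST_LOAD_FAST a,a → push -3,-3. Stack: [0, -3, -3]
BINARY_OP * → -3 * -3 = 9. Stack: [0, 9]
BINARY_OP ^ → 0 ^ 9 = 9. Stack: [9]
STORE_FAST x → x=9. Stack: []
LOAD_FAST_LOAD_FAST x,a → push 9,-3. Stack: [9, -3]
BINARY_OP | → 9 | -3 = -3. Stack: [-3]
STORE_FAST m → m=-3. Stack: []
LOAD_FAST x → push 9. Stack: [9]
LOAD_CONST → push 9. Stack: [9, 9]
BINARY_OP + → 9 + 9 = 18. Stack: [18]
LOAD_FAST_LOAD_FAST a,a → push -3,-3. Stack: [18, -3, -3]
BINARY_OP - → -3 - -3 = 0. Stack: [18, 0]
BINARY_OP & → 18 & 0 = 0. Stack: [0]
STORE_FAST y → y=0. Stack: []
LOAD_FAST_LOAD_FAST a,x → push -3,9. Stack: [-3, 9]
BINARY_OP + → -3 + 9 = 6. Stack: [6]
LOAD_FAST a → push -3. Stack: [6, -3]
BINARY_OP - → 6 - -3 = 9. Stack: [9]
STORE_FAST t → t=9. Stack: []
LOAD_FAST_LOAD_FAST x,x → push 9,9. Stack: [9, 9]
BINARY_OP | → 9 | 9 = 9. Stack: [9]
LOAD_CONST → push 4. Stack: [9, 4]
BINARY_OP + → 9 + 4 = 13. Stack: [13]
STORE_FAST p → p=13. Stack: []
LOAD_FAST a → push -3. Stack: [-3]
LOAD_CONST → push 3. Stack: [-3, 3]
BINARY_OP ^ → -3 ^ 3 = -2. Stack: [-2]
STORE_FAST v → v=-2. Stack: []
LOAD_FAST_LOAD_FAST p,y → push 13,0. Stack: [13, 0]
BINARY_OP + → 13 + 0 = 13. Stack: [13]
LOAD_FAST x → push 9. Stack: [13, 9]
BINARY_OP * → 13 * 9 = 117. Stack: [117]
STORE_FAST k → k=117. Stack: []
LOAD_FAST k → push 117. Stack: [117]
RETURN_VALUE → return 117.

-2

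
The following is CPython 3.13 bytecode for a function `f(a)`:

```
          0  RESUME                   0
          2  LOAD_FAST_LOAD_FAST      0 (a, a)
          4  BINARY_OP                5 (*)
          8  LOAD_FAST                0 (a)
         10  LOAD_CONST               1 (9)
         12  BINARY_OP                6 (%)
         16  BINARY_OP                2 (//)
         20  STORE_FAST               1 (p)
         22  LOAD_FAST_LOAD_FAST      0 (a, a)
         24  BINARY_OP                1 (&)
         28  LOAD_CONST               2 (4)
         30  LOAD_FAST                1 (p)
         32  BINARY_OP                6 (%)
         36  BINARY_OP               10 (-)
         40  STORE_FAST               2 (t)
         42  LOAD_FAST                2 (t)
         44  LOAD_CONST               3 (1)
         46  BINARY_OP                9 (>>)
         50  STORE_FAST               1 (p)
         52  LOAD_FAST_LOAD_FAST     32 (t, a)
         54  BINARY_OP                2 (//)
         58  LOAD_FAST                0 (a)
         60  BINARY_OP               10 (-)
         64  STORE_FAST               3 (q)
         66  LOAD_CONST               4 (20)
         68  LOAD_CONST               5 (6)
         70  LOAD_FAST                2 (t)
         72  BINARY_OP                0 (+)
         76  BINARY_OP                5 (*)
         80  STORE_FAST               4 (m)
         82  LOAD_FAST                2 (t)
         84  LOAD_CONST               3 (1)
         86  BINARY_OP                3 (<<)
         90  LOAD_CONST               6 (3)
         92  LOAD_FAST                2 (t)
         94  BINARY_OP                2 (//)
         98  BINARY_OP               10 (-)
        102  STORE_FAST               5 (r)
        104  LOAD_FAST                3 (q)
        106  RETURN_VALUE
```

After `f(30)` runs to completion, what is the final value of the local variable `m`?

640

LOAD_FAST_LOAD_FAST a,a → push 30,30. Stack: [30, 30]
BINARY_OP * → 30 * 30 = 900. Stack: [900]
LOAD_FAST a → push 30. Stack: [900, 30]
LOAD_CONST → push 9. Stack: [900, 30, 9]
BINARY_OP % → 30 % 9 = 3. Stack: [900, 3]
BINARY_OP // → 900 // 3 = 300. Stack: [300]
STORE_FAST p → p=300. Stack: []
LOAD_FAST_LOAD_FAST a,a → push 30,30. Stack: [30, 30]
BINARY_OP & → 30 & 30 = 30. Stack: [30]
LOAD_CONST → push 4. Stack: [30, 4]
LOAD_FAST p → push 300. Stack: [30, 4, 300]
BINARY_OP % → 4 % 300 = 4. Stack: [30, 4]
BINARY_OP - → 30 - 4 = 26. Stack: [26]
STORE_FAST t → t=26. Stack: []
LOAD_FAST t → push 26. Stack: [26]
LOAD_CONST → push 1. Stack: [26, 1]
BINARY_OP >> → 26 >> 1 = 13. Stack: [13]
STORE_FAST p → p=13. Stack: []
LOAD_FAST_LOAD_FAST t,a → push 26,30. Stack: [26, 30]
BINARY_OP // → 26 // 30 = 0. Stack: [0]
LOAD_FAST a → push 30. Stack: [0, 30]
BINARY_OP - → 0 - 30 = -30. Stack: [-30]
STORE_FAST q → q=-30. Stack: []
LOAD_CONST → push 20. Stack: [20]
LOAD_CONST → push 6. Stack: [20, 6]
LOAD_FAST t → push 26. Stack: [20, 6, 26]
BINARY_OP + → 6 + 26 = 32. Stack: [20, 32]
BINARY_OP * → 20 * 32 = 640. Stack: [640]
STORE_FAST m → m=640. Stack: []
LOAD_FAST t → push 26. Stack: [26]
LOAD_CONST → push 1. Stack: [26, 1]
BINARY_OP << → 26 << 1 = 52. Stack: [52]
LOAD_CONST → push 3. Stack: [52, 3]
LOAD_FAST t → push 26. Stack: [52, 3, 26]
BINARY_OP // → 3 // 26 = 0. Stack: [52, 0]
BINARY_OP - → 52 - 0 = 52. Stack: [52]
STORE_FAST r → r=52. Stack: []
LOAD_FAST q → push -30. Stack: [-30]
RETURN_VALUE → return -30.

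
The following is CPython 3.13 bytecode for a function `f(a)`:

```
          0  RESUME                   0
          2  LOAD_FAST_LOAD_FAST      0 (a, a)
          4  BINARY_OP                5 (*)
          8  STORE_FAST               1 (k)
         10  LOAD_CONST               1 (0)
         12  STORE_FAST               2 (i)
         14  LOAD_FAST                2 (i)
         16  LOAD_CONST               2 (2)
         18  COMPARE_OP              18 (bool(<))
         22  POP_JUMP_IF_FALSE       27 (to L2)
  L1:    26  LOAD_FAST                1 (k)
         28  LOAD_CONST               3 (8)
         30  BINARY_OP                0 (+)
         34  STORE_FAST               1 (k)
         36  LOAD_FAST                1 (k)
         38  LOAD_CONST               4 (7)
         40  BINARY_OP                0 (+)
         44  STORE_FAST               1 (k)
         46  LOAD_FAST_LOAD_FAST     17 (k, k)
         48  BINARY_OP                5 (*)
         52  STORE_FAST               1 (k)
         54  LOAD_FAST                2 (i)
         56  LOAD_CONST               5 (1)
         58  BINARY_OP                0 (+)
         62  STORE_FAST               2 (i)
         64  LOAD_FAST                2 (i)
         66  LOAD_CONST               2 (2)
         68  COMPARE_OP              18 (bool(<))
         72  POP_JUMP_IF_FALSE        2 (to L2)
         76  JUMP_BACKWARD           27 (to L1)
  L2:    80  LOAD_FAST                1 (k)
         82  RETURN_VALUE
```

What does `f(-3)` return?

349281

LOAD_FAST_LOAD_FAST a,a → push -3,-3. Stack: [-3, -3]
BINARY_OP * → -3 * -3 = 9. Stack: [9]
STORE_FAST k → k=9. Stack: []
LOAD_CONST → push 0. Stack: [0]
STORE_FAST i → i=0. Stack: []
LOAD_FAST i → push 0. Stack: [0]
LOAD_CONST → push 2. Stack: [0, 2]
COMPARE_OP bool(<) → 0 vs 2 = True. Stack: [True]
POP_JUMP_IF_FALSE → pop True; no jump. Stack: []
LOAD_FAST k → push 9. Stack: [9]
LOAD_CONST → push 8. Stack: [9, 8]
BINARY_OP + → 9 + 8 = 17. Stack: [17]
STORE_FAST k → k=17. Stack: []
LOAD_FAST k → push 17. Stack: [17]
LOAD_CONST → push 7. Stack: [17, 7]
BINARY_OP + → 17 + 7 = 24. Stack: [24]
STORE_FAST k → k=24. Stack: []
LOAD_FAST_LOAD_FAST k,k → push 24,24. Stack: [24, 24]
BINARY_OP * → 24 * 24 = 576. Stack: [576]
STORE_FAST k → k=576. Stack: []
LOAD_FAST i → push 0. Stack: [0]
LOAD_CONST → push 1. Stack: [0, 1]
BINARY_OP + → 0 + 1 = 1. Stack: [1]
STORE_FAST i → i=1. Stack: []
LOAD_FAST i → push 1. Stack: [1]
LOAD_CONST → push 2. Stack: [1, 2]
COMPARE_OP bool(<) → 1 vs 2 = True. Stack: [True]
POP_JUMP_IF_FALSE → pop True; no jump. Stack: []
LOAD_FAST k → push 576. Stack: [576]
LOAD_CONST → push 8. Stack: [576, 8]
BINARY_OP + → 576 + 8 = 584. Stack: [584]
STORE_FAST k → k=584. Stack: []
LOAD_FAST k → push 584. Stack: [584]
LOAD_CONST → push 7. Stack: [584, 7]
BINARY_OP + → 584 + 7 = 591. Stack: [591]
STORE_FAST k → k=591. Stack: []
LOAD_FAST_LOAD_FAST k,k → push 591,591. Stack: [591, 591]
BINARY_OP * → 591 * 591 = 349281. Stack: [349281]
STORE_FAST k → k=349281. Stack: []
LOAD_FAST i → push 1. Stack: [1]
LOAD_CONST → push 1. Stack: [1, 1]
BINARY_OP + → 1 + 1 = 2. Stack: [2]
STORE_FAST i → i=2. Stack: []
LOAD_FAST i → push 2. Stack: [2]
LOAD_CONST → push 2. Stack: [2, 2]
COMPARE_OP bool(<) → 2 vs 2 = False. Stack: [False]
POP_JUMP_IF_FALSE → pop False; jump. Stack: []
LOAD_FAST k → push 349281. Stack: [349281]
RETURN_VALUE → return 349281.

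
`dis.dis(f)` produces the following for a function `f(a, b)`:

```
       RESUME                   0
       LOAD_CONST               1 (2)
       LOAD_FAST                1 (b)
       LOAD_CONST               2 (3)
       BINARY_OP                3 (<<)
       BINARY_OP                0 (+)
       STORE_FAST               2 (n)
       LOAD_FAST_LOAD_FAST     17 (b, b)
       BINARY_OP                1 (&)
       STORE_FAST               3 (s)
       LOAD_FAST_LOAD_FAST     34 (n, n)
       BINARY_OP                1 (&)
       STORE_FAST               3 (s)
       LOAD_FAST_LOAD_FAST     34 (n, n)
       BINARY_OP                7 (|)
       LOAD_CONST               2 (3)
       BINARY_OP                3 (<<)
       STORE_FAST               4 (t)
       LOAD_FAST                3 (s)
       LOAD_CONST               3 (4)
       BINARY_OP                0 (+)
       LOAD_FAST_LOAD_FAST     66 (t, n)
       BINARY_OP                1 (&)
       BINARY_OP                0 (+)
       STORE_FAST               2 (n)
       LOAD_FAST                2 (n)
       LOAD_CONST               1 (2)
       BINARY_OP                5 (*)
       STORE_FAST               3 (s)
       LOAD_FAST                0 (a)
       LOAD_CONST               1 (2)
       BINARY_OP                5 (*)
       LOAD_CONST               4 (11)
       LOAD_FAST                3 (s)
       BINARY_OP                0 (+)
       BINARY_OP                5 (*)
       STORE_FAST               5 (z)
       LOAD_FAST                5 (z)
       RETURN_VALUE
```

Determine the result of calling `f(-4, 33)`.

LOAD_CONST → push 2. Stack: [2]
LOAD_FAST b → push 33. Stack: [2, 33]
LOAD_CONST → push 3. Stack: [2, 33, 3]
BINARY_OP << → 33 << 3 = 264. Stack: [2, 264]
BINARY_OP + → 2 + 264 = 266. Stack: [266]
STORE_FAST n → n=266. Stack: []
LOAD_FAST_LOAD_FAST b,b → push 33,33. Stack: [33, 33]
BINARY_OP & → 33 & 33 = 33. Stack: [33]
STORE_FAST s → s=33. Stack: []
LOAD_FAST_LOAD_FAST n,n → push 266,266. Stack: [266, 266]
BINARY_OP & → 266 & 266 = 266. Stack: [266]
STORE_FAST s → s=266. Stack: []
LOAD_FAST_LOAD_FAST n,n → push 266,266. Stack: [266, 266]
BINARY_OP | → 266 | 266 = 266. Stack: [266]
LOAD_CONST → push 3. Stack: [266, 3]
BINARY_OP << → 266 << 3 = 2128. Stack: [2128]
STORE_FAST t → t=2128. Stack: []
LOAD_FAST s → push 266. Stack: [266]
LOAD_CONST → push 4. Stack: [266, 4]
BINARY_OP + → 266 + 4 = 270. Stack: [270]
LOAD_FAST_LOAD_FAST t,n → push 2128,266. Stack: [270, 2128, 266]
BINARY_OP & → 2128 & 266 = 0. Stack: [270, 0]
BINARY_OP + → 270 + 0 = 270. Stack: [270]
STORE_FAST n → n=270. Stack: []
LOAD_FAST n → push 270. Stack: [270]
LOAD_CONST → push 2. Stack: [270, 2]
BINARY_OP * → 270 * 2 = 540. Stack: [540]
STORE_FAST s → s=540. Stack: []
LOAD_FAST a → push -4. Stack: [-4]
LOAD_CONST → push 2. Stack: [-4, 2]
BINARY_OP * → -4 * 2 = -8. Stack: [-8]
LOAD_CONST → push 11. Stack: [-8, 11]
LOAD_FAST s → push 540. Stack: [-8, 11, 540]
BINARY_OP + → 11 + 540 = 551. Stack: [-8, 551]
BINARY_OP * → -8 * 551 = -4408. Stack: [-4408]
STORE_FAST z → z=-4408. Stack: []
LOAD_FAST z → push -4408. Stack: [-4408]
RETURN_VALUE → return -4408.

-4408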